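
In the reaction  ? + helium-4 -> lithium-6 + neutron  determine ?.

triton

Conserve mass number: A + 4 = 6 + 1, so A = 3.
Conserve atomic number: Z + 2 = 3 + 0, so Z = 1.
A = 3 and Z = 1 is hydrogen-3 — a triton.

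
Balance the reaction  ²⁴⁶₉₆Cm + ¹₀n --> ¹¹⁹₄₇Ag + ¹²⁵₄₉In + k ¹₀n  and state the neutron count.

Conserve mass number: 247 = 119 + 125 + k, so k = 247 − 244 = 3.
Check atomic number: 96 = 47 + 49 + 0 = 96. ✓

3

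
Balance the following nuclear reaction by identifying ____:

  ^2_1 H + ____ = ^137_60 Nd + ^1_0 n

Conserve mass number: 2 + A = 137 + 1, so A = 136.
Conserve atomic number: 1 + Z = 60 + 0, so Z = 59.
Z = 59 is praseodymium, so the species is ^136_59 Pr.

Pr-136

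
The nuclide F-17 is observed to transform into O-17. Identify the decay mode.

ΔA = 17 − 17 = 0; ΔZ = 8 − 9 = -1.
A is unchanged and Z drops by 1 — a proton has become a neutron (β⁺ emission or electron capture).

beta-plus decay or electron capture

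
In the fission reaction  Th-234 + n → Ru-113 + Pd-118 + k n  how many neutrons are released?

Conserve mass number: 235 = 113 + 118 + k, so k = 235 − 231 = 4.
Check atomic number: 90 = 44 + 46 + 0 = 90. ✓

4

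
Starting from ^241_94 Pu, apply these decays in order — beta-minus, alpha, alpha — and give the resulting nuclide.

Start: (A, Z) = (241, 94).
After β⁻: (241, 95).
After α: (237, 93).
After α: (233, 91).
Z = 91 is protactinium.

Pa-233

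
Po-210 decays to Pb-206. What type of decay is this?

ΔA = 206 − 210 = -4; ΔZ = 82 − 84 = -2.
A drops by 4 and Z drops by 2 — the signature of alpha emission.

alpha decay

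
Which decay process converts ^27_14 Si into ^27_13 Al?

beta-plus decay or electron capture

ΔA = 27 − 27 = 0; ΔZ = 13 − 14 = -1.
A is unchanged and Z drops by 1 — a proton has become a neutron (β⁺ emission or electron capture).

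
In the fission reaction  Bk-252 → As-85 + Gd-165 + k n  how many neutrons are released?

2

Conserve mass number: 252 = 85 + 165 + k, so k = 252 − 250 = 2.
Check atomic number: 97 = 33 + 64 + 0 = 97. ✓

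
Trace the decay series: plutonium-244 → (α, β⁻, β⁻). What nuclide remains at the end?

Pu-240

Start: (A, Z) = (244, 94).
After α: (240, 92).
After β⁻: (240, 93).
After β⁻: (240, 94).
Z = 94 is plutonium.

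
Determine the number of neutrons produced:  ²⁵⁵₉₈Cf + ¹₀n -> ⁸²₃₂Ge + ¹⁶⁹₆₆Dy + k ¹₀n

5

Conserve mass number: 256 = 82 + 169 + k, so k = 256 − 251 = 5.
Check atomic number: 98 = 32 + 66 + 0 = 98. ✓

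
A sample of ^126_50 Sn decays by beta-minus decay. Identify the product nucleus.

Beta-minus decay: mass number changes by +0, atomic number by +1.
A: 126 = 126; Z: 50 + 1 = 51.
Z = 51 is antimony, so the daughter is ^126_51 Sb.

Sb-126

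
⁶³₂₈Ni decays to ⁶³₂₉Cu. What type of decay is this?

beta-minus decay

ΔA = 63 − 63 = 0; ΔZ = 29 − 28 = +1.
A is unchanged and Z rises by 1 — a neutron has become a proton (β⁻ decay).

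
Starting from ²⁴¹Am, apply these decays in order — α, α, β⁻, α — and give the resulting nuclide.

Start: (A, Z) = (241, 95).
After α: (237, 93).
After α: (233, 91).
After β⁻: (233, 92).
After α: (229, 90).
Z = 90 is thorium.

Th-229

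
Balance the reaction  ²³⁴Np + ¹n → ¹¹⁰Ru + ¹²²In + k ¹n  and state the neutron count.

3

Conserve mass number: 235 = 110 + 122 + k, so k = 235 − 232 = 3.
Check atomic number: 93 = 44 + 49 + 0 = 93. ✓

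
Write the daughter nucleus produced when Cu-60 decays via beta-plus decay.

Ni-60

Beta-plus decay: mass number changes by +0, atomic number by -1.
A: 60 = 60; Z: 29 − 1 = 28.
Z = 28 is nickel, so the daughter is Ni-60.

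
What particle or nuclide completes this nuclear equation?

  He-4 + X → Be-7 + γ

Conserve mass number: 4 + A = 7 + 0, so A = 3.
Conserve atomic number: 2 + Z = 4 + 0, so Z = 2.
Z = 2 is helium, so the species is He-3.

He-3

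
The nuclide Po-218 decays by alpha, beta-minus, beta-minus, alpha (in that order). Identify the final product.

Pb-210

Start: (A, Z) = (218, 84).
After α: (214, 82).
After β⁻: (214, 83).
After β⁻: (214, 84).
After α: (210, 82).
Z = 82 is lead.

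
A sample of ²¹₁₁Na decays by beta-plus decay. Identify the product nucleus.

Ne-21

Beta-plus decay: mass number changes by +0, atomic number by -1.
A: 21 = 21; Z: 11 − 1 = 10.
Z = 10 is neon, so the daughter is ²¹₁₀Ne.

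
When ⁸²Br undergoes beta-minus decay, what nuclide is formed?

Beta-minus decay: mass number changes by +0, atomic number by +1.
A: 82 = 82; Z: 35 + 1 = 36.
Z = 36 is krypton, so the daughter is ⁸²Kr.

Kr-82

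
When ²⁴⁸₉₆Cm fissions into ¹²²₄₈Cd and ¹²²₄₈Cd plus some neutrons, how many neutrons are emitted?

Conserve mass number: 248 = 122 + 122 + k, so k = 248 − 244 = 4.
Check atomic number: 96 = 48 + 48 + 0 = 96. ✓

4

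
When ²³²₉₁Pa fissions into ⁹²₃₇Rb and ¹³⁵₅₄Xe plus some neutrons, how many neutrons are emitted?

Conserve mass number: 232 = 92 + 135 + k, so k = 232 − 227 = 5.
Check atomic number: 91 = 37 + 54 + 0 = 91. ✓

5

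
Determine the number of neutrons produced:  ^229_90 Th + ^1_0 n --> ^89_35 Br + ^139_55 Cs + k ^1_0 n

Conserve mass number: 230 = 89 + 139 + k, so k = 230 − 228 = 2.
Check atomic number: 90 = 35 + 55 + 0 = 90. ✓

2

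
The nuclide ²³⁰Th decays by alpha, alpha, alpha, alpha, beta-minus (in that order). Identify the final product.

Bi-214

Start: (A, Z) = (230, 90).
After α: (226, 88).
After α: (222, 86).
After α: (218, 84).
After α: (214, 82).
After β⁻: (214, 83).
Z = 83 is bismuth.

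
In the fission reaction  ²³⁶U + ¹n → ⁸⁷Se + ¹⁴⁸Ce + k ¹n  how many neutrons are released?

Conserve mass number: 237 = 87 + 148 + k, so k = 237 − 235 = 2.
Check atomic number: 92 = 34 + 58 + 0 = 92. ✓

2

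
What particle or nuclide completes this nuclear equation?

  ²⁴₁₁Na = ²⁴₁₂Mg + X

Conserve mass number: 24 = 24 + A, so A = 0.
Conserve atomic number: 11 = 12 + Z, so Z = -1.
A = 0 and Z = -1 is ⁰₋₁e — a beta-minus particle.

beta-minus particle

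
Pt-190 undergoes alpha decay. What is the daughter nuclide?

Alpha decay: mass number changes by -4, atomic number by -2.
A: 190 − 4 = 186; Z: 78 − 2 = 76.
Z = 76 is osmium, so the daughter is Os-186.

Os-186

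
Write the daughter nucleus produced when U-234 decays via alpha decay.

Th-230

Alpha decay: mass number changes by -4, atomic number by -2.
A: 234 − 4 = 230; Z: 92 − 2 = 90.
Z = 90 is thorium, so the daughter is Th-230.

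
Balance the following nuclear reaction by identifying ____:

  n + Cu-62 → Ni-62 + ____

proton

Conserve mass number: 1 + 62 = 62 + A, so A = 1.
Conserve atomic number: 0 + 29 = 28 + Z, so Z = 1.
A = 1 and Z = 1 is H-1 — a proton.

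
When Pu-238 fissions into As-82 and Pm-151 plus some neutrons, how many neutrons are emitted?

5

Conserve mass number: 238 = 82 + 151 + k, so k = 238 − 233 = 5.
Check atomic number: 94 = 33 + 61 + 0 = 94. ✓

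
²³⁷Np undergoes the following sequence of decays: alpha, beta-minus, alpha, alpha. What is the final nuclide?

Ra-225

Start: (A, Z) = (237, 93).
After α: (233, 91).
After β⁻: (233, 92).
After α: (229, 90).
After α: (225, 88).
Z = 88 is radium.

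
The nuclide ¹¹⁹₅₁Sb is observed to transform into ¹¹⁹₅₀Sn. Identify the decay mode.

ΔA = 119 − 119 = 0; ΔZ = 50 − 51 = -1.
A is unchanged and Z drops by 1 — a proton has become a neutron (β⁺ emission or electron capture).

beta-plus decay or electron capture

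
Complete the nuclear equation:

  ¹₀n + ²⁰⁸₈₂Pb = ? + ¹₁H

Conserve mass number: 1 + 208 = A + 1, so A = 208.
Conserve atomic number: 0 + 82 = Z + 1, so Z = 81.
Z = 81 is thallium, so the species is ²⁰⁸₈₁Tl.

Tl-208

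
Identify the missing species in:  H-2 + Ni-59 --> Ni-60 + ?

proton

Conserve mass number: 2 + 59 = 60 + A, so A = 1.
Conserve atomic number: 1 + 28 = 28 + Z, so Z = 1.
A = 1 and Z = 1 is H-1 — a proton.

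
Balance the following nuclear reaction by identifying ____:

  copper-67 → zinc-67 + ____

Conserve mass number: 67 = 67 + A, so A = 0.
Conserve atomic number: 29 = 30 + Z, so Z = -1.
A = 0 and Z = -1 is e⁻ — a beta-minus particle.

beta-minus particle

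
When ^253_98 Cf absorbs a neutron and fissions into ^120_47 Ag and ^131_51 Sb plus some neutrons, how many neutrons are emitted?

3

Conserve mass number: 254 = 120 + 131 + k, so k = 254 − 251 = 3.
Check atomic number: 98 = 47 + 51 + 0 = 98. ✓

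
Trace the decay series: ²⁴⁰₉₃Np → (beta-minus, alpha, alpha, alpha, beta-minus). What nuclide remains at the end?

Ac-228

Start: (A, Z) = (240, 93).
After β⁻: (240, 94).
After α: (236, 92).
After α: (232, 90).
After α: (228, 88).
After β⁻: (228, 89).
Z = 89 is actinium.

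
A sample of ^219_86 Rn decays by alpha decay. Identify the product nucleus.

Alpha decay: mass number changes by -4, atomic number by -2.
A: 219 − 4 = 215; Z: 86 − 2 = 84.
Z = 84 is polonium, so the daughter is ^215_84 Po.

Po-215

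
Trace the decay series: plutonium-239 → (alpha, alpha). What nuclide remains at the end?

Start: (A, Z) = (239, 94).
After α: (235, 92).
After α: (231, 90).
Z = 90 is thorium.

Th-231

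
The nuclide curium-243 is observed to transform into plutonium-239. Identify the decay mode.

alpha decay

ΔA = 239 − 243 = -4; ΔZ = 94 − 96 = -2.
A drops by 4 and Z drops by 2 — the signature of alpha emission.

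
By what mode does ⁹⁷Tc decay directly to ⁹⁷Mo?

ΔA = 97 − 97 = 0; ΔZ = 42 − 43 = -1.
A is unchanged and Z drops by 1 — a proton has become a neutron (β⁺ emission or electron capture).

beta-plus decay or electron capture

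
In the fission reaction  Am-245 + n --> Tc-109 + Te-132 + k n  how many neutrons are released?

Conserve mass number: 246 = 109 + 132 + k, so k = 246 − 241 = 5.
Check atomic number: 95 = 43 + 52 + 0 = 95. ✓

5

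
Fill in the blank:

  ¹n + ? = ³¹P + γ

Conserve mass number: 1 + A = 31 + 0, so A = 30.
Conserve atomic number: 0 + Z = 15 + 0, so Z = 15.
Z = 15 is phosphorus, so the species is ³⁰P.

P-30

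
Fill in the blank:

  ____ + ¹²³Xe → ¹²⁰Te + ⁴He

Conserve mass number: A + 123 = 120 + 4, so A = 1.
Conserve atomic number: Z + 54 = 52 + 2, so Z = 0.
A = 1 and Z = 0 is ¹n — a neutron.

neutron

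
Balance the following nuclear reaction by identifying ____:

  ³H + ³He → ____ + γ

Li-6

Conserve mass number: 3 + 3 = A + 0, so A = 6.
Conserve atomic number: 1 + 2 = Z + 0, so Z = 3.
Z = 3 is lithium, so the species is ⁶Li.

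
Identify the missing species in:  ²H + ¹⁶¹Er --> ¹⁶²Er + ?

proton

Conserve mass number: 2 + 161 = 162 + A, so A = 1.
Conserve atomic number: 1 + 68 = 68 + Z, so Z = 1.
A = 1 and Z = 1 is ¹H — a proton.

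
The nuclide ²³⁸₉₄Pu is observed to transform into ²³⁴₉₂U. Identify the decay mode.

alpha decay

ΔA = 234 − 238 = -4; ΔZ = 92 − 94 = -2.
A drops by 4 and Z drops by 2 — the signature of alpha emission.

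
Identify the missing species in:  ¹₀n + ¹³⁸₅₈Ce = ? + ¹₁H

La-138

Conserve mass number: 1 + 138 = A + 1, so A = 138.
Conserve atomic number: 0 + 58 = Z + 1, so Z = 57.
Z = 57 is lanthanum, so the species is ¹³⁸₅₇La.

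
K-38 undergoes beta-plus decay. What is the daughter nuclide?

Beta-plus decay: mass number changes by +0, atomic number by -1.
A: 38 = 38; Z: 19 − 1 = 18.
Z = 18 is argon, so the daughter is Ar-38.

Ar-38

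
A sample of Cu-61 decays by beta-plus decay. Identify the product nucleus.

Ni-61

Beta-plus decay: mass number changes by +0, atomic number by -1.
A: 61 = 61; Z: 29 − 1 = 28.
Z = 28 is nickel, so the daughter is Ni-61.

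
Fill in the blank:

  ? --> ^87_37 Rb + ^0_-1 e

Conserve mass number: A = 87 + 0, so A = 87.
Conserve atomic number: Z = 37 − 1, so Z = 36.
Z = 36 is krypton, so the species is ^87_36 Kr.

Kr-87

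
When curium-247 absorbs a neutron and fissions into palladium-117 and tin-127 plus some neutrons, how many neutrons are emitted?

Conserve mass number: 248 = 117 + 127 + k, so k = 248 − 244 = 4.
Check atomic number: 96 = 46 + 50 + 0 = 96. ✓

4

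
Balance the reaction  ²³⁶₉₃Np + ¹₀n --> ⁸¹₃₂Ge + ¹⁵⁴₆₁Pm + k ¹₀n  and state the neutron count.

Conserve mass number: 237 = 81 + 154 + k, so k = 237 − 235 = 2.
Check atomic number: 93 = 32 + 61 + 0 = 93. ✓

2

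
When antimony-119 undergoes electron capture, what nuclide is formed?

Sn-119

Electron capture: mass number changes by +0, atomic number by -1.
A: 119 = 119; Z: 51 − 1 = 50.
Z = 50 is tin, so the daughter is tin-119.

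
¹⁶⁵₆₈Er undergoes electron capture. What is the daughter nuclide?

Electron capture: mass number changes by +0, atomic number by -1.
A: 165 = 165; Z: 68 − 1 = 67.
Z = 67 is holmium, so the daughter is ¹⁶⁵₆₇Ho.

Ho-165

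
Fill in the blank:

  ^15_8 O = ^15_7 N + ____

positron

Conserve mass number: 15 = 15 + A, so A = 0.
Conserve atomic number: 8 = 7 + Z, so Z = 1.
A = 0 and Z = 1 is ^0_1 e — a positron.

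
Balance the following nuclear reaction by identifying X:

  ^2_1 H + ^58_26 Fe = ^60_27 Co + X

Conserve mass number: 2 + 58 = 60 + A, so A = 0.
Conserve atomic number: 1 + 26 = 27 + Z, so Z = 0.
A = 0 and Z = 0 is ^0_0 γ — a gamma ray.

gamma ray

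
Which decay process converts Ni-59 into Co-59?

ΔA = 59 − 59 = 0; ΔZ = 27 − 28 = -1.
A is unchanged and Z drops by 1 — a proton has become a neutron (β⁺ emission or electron capture).

beta-plus decay or electron capture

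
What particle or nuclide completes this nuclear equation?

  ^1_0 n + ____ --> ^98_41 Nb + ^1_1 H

Conserve mass number: 1 + A = 98 + 1, so A = 98.
Conserve atomic number: 0 + Z = 41 + 1, so Z = 42.
Z = 42 is molybdenum, so the species is ^98_42 Mo.

Mo-98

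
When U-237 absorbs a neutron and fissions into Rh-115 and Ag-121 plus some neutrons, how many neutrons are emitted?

Conserve mass number: 238 = 115 + 121 + k, so k = 238 − 236 = 2.
Check atomic number: 92 = 45 + 47 + 0 = 92. ✓

2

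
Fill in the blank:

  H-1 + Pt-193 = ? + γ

Au-194

Conserve mass number: 1 + 193 = A + 0, so A = 194.
Conserve atomic number: 1 + 78 = Z + 0, so Z = 79.
Z = 79 is gold, so the species is Au-194.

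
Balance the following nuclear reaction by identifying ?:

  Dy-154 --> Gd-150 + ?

Conserve mass number: 154 = 150 + A, so A = 4.
Conserve atomic number: 66 = 64 + Z, so Z = 2.
A = 4 and Z = 2 is He-4 — an alpha particle.

alpha particle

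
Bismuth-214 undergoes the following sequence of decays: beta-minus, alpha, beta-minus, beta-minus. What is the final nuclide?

Start: (A, Z) = (214, 83).
After β⁻: (214, 84).
After α: (210, 82).
After β⁻: (210, 83).
After β⁻: (210, 84).
Z = 84 is polonium.

Po-210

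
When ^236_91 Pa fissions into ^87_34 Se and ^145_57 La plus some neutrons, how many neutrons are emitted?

Conserve mass number: 236 = 87 + 145 + k, so k = 236 − 232 = 4.
Check atomic number: 91 = 34 + 57 + 0 = 91. ✓

4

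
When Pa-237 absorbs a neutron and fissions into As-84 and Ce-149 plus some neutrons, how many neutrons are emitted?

5

Conserve mass number: 238 = 84 + 149 + k, so k = 238 − 233 = 5.
Check atomic number: 91 = 33 + 58 + 0 = 91. ✓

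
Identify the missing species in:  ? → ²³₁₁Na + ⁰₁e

Conserve mass number: A = 23 + 0, so A = 23.
Conserve atomic number: Z = 11 + 1, so Z = 12.
Z = 12 is magnesium, so the species is ²³₁₂Mg.

Mg-23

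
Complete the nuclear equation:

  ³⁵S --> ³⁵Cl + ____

Conserve mass number: 35 = 35 + A, so A = 0.
Conserve atomic number: 16 = 17 + Z, so Z = -1.
A = 0 and Z = -1 is e⁻ — a beta-minus particle.

beta-minus particle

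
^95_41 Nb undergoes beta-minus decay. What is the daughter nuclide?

Beta-minus decay: mass number changes by +0, atomic number by +1.
A: 95 = 95; Z: 41 + 1 = 42.
Z = 42 is molybdenum, so the daughter is ^95_42 Mo.

Mo-95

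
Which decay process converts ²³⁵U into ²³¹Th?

ΔA = 231 − 235 = -4; ΔZ = 90 − 92 = -2.
A drops by 4 and Z drops by 2 — the signature of alpha emission.

alpha decay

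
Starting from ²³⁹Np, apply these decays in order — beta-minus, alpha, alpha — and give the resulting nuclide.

Th-231

Start: (A, Z) = (239, 93).
After β⁻: (239, 94).
After α: (235, 92).
After α: (231, 90).
Z = 90 is thorium.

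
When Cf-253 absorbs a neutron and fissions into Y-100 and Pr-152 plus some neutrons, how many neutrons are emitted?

Conserve mass number: 254 = 100 + 152 + k, so k = 254 − 252 = 2.
Check atomic number: 98 = 39 + 59 + 0 = 98. ✓

2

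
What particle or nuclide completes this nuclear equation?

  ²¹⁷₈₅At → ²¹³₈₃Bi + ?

alpha particle

Conserve mass number: 217 = 213 + A, so A = 4.
Conserve atomic number: 85 = 83 + Z, so Z = 2.
A = 4 and Z = 2 is ⁴₂He — an alpha particle.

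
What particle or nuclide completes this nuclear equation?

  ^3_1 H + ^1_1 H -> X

He-4

Conserve mass number: 3 + 1 = A, so A = 4.
Conserve atomic number: 1 + 1 = Z, so Z = 2.
A = 4 and Z = 2 is ^4_2 He — an alpha particle.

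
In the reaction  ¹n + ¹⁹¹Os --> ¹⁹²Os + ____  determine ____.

gamma ray

Conserve mass number: 1 + 191 = 192 + A, so A = 0.
Conserve atomic number: 0 + 76 = 76 + Z, so Z = 0.
A = 0 and Z = 0 is γ — a gamma ray.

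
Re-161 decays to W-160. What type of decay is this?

ΔA = 160 − 161 = -1; ΔZ = 74 − 75 = -1.
A drops by 1 and Z drops by 1 — a proton was emitted.

proton emission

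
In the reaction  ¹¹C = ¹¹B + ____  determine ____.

positron

Conserve mass number: 11 = 11 + A, so A = 0.
Conserve atomic number: 6 = 5 + Z, so Z = 1.
A = 0 and Z = 1 is e⁺ — a positron.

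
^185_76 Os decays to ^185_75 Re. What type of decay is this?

beta-plus decay or electron capture

ΔA = 185 − 185 = 0; ΔZ = 75 − 76 = -1.
A is unchanged and Z drops by 1 — a proton has become a neutron (β⁺ emission or electron capture).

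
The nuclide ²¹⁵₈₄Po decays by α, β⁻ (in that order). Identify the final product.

Bi-211

Start: (A, Z) = (215, 84).
After α: (211, 82).
After β⁻: (211, 83).
Z = 83 is bismuth.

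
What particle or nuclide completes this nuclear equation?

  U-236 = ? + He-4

Conserve mass number: 236 = A + 4, so A = 232.
Conserve atomic number: 92 = Z + 2, so Z = 90.
Z = 90 is thorium, so the species is Th-232.

Th-232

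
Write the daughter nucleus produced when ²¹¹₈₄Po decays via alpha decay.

Alpha decay: mass number changes by -4, atomic number by -2.
A: 211 − 4 = 207; Z: 84 − 2 = 82.
Z = 82 is lead, so the daughter is ²⁰⁷₈₂Pb.

Pb-207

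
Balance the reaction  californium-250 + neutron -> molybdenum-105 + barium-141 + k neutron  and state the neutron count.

5

Conserve mass number: 251 = 105 + 141 + k, so k = 251 − 246 = 5.
Check atomic number: 98 = 42 + 56 + 0 = 98. ✓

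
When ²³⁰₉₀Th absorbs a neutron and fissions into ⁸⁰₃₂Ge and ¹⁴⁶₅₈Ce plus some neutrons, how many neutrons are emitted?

5

Conserve mass number: 231 = 80 + 146 + k, so k = 231 − 226 = 5.
Check atomic number: 90 = 32 + 58 + 0 = 90. ✓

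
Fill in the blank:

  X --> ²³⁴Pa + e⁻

Th-234

Conserve mass number: A = 234 + 0, so A = 234.
Conserve atomic number: Z = 91 − 1, so Z = 90.
Z = 90 is thorium, so the species is ²³⁴Th.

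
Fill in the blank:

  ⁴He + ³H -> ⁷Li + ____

Conserve mass number: 4 + 3 = 7 + A, so A = 0.
Conserve atomic number: 2 + 1 = 3 + Z, so Z = 0.
A = 0 and Z = 0 is γ — a gamma ray.

gamma ray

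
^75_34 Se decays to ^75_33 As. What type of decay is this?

beta-plus decay or electron capture

ΔA = 75 − 75 = 0; ΔZ = 33 − 34 = -1.
A is unchanged and Z drops by 1 — a proton has become a neutron (β⁺ emission or electron capture).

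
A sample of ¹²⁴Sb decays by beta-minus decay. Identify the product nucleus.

Beta-minus decay: mass number changes by +0, atomic number by +1.
A: 124 = 124; Z: 51 + 1 = 52.
Z = 52 is tellurium, so the daughter is ¹²⁴Te.

Te-124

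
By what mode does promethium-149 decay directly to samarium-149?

ΔA = 149 − 149 = 0; ΔZ = 62 − 61 = +1.
A is unchanged and Z rises by 1 — a neutron has become a proton (β⁻ decay).

beta-minus decay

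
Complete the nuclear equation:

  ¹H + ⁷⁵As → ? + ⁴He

Conserve mass number: 1 + 75 = A + 4, so A = 72.
Conserve atomic number: 1 + 33 = Z + 2, so Z = 32.
Z = 32 is germanium, so the species is ⁷²Ge.

Ge-72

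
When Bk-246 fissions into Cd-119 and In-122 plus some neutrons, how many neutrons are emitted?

Conserve mass number: 246 = 119 + 122 + k, so k = 246 − 241 = 5.
Check atomic number: 97 = 48 + 49 + 0 = 97. ✓

5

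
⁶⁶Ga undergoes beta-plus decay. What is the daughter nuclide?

Beta-plus decay: mass number changes by +0, atomic number by -1.
A: 66 = 66; Z: 31 − 1 = 30.
Z = 30 is zinc, so the daughter is ⁶⁶Zn.

Zn-66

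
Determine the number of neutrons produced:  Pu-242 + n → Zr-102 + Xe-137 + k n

4

Conserve mass number: 243 = 102 + 137 + k, so k = 243 − 239 = 4.
Check atomic number: 94 = 40 + 54 + 0 = 94. ✓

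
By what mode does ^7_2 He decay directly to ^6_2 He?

neutron emission

ΔA = 6 − 7 = -1; ΔZ = 2 − 2 = +0.
A drops by 1 with Z unchanged — a neutron was emitted.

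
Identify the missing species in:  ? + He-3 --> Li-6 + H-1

alpha particle

Conserve mass number: A + 3 = 6 + 1, so A = 4.
Conserve atomic number: Z + 2 = 3 + 1, so Z = 2.
A = 4 and Z = 2 is He-4 — an alpha particle.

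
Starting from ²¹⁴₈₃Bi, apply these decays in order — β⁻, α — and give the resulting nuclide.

Pb-210

Start: (A, Z) = (214, 83).
After β⁻: (214, 84).
After α: (210, 82).
Z = 82 is lead.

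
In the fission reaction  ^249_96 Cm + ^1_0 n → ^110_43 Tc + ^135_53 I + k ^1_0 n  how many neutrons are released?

Conserve mass number: 250 = 110 + 135 + k, so k = 250 − 245 = 5.
Check atomic number: 96 = 43 + 53 + 0 = 96. ✓

5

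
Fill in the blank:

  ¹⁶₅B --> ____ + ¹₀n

B-15

Conserve mass number: 16 = A + 1, so A = 15.
Conserve atomic number: 5 = Z + 0, so Z = 5.
Z = 5 is boron, so the species is ¹⁵₅B.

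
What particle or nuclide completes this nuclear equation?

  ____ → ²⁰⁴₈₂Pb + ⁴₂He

Po-208

Conserve mass number: A = 204 + 4, so A = 208.
Conserve atomic number: Z = 82 + 2, so Z = 84.
Z = 84 is polonium, so the species is ²⁰⁸₈₄Po.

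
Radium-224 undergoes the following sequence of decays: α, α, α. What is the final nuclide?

Pb-212

Start: (A, Z) = (224, 88).
After α: (220, 86).
After α: (216, 84).
After α: (212, 82).
Z = 82 is lead.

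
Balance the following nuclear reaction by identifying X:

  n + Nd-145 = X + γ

Conserve mass number: 1 + 145 = A + 0, so A = 146.
Conserve atomic number: 0 + 60 = Z + 0, so Z = 60.
Z = 60 is neodymium, so the species is Nd-146.

Nd-146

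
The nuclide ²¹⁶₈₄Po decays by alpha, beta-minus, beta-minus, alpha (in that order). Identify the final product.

Start: (A, Z) = (216, 84).
After α: (212, 82).
After β⁻: (212, 83).
After β⁻: (212, 84).
After α: (208, 82).
Z = 82 is lead.

Pb-208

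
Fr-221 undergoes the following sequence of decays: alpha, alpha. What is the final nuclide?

Start: (A, Z) = (221, 87).
After α: (217, 85).
After α: (213, 83).
Z = 83 is bismuth.

Bi-213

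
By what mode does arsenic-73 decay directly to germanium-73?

beta-plus decay or electron capture

ΔA = 73 − 73 = 0; ΔZ = 32 − 33 = -1.
A is unchanged and Z drops by 1 — a proton has become a neutron (β⁺ emission or electron capture).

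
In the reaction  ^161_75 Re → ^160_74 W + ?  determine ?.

proton

Conserve mass number: 161 = 160 + A, so A = 1.
Conserve atomic number: 75 = 74 + Z, so Z = 1.
A = 1 and Z = 1 is ^1_1 H — a proton.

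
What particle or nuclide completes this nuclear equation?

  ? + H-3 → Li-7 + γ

alpha particle

Conserve mass number: A + 3 = 7 + 0, so A = 4.
Conserve atomic number: Z + 1 = 3 + 0, so Z = 2.
A = 4 and Z = 2 is He-4 — an alpha particle.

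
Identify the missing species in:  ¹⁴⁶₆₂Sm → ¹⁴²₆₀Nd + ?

Conserve mass number: 146 = 142 + A, so A = 4.
Conserve atomic number: 62 = 60 + Z, so Z = 2.
A = 4 and Z = 2 is ⁴₂He — an alpha particle.

alpha particle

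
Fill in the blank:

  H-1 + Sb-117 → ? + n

Conserve mass number: 1 + 117 = A + 1, so A = 117.
Conserve atomic number: 1 + 51 = Z + 0, so Z = 52.
Z = 52 is tellurium, so the species is Te-117.

Te-117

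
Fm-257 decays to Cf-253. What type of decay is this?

ΔA = 253 − 257 = -4; ΔZ = 98 − 100 = -2.
A drops by 4 and Z drops by 2 — the signature of alpha emission.

alpha decay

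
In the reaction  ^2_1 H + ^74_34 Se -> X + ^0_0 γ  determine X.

Conserve mass number: 2 + 74 = A + 0, so A = 76.
Conserve atomic number: 1 + 34 = Z + 0, so Z = 35.
Z = 35 is bromine, so the species is ^76_35 Br.

Br-76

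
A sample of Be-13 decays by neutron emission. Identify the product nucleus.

Neutron emission: mass number changes by -1, atomic number by +0.
A: 13 − 1 = 12; Z: 4 = 4.
Z = 4 is beryllium, so the daughter is Be-12.

Be-12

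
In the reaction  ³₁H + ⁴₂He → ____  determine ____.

Conserve mass number: 3 + 4 = A, so A = 7.
Conserve atomic number: 1 + 2 = Z, so Z = 3.
Z = 3 is lithium, so the species is ⁷₃Li.

Li-7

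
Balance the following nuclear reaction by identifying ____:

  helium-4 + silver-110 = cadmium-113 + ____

proton

Conserve mass number: 4 + 110 = 113 + A, so A = 1.
Conserve atomic number: 2 + 47 = 48 + Z, so Z = 1.
A = 1 and Z = 1 is hydrogen-1 — a proton.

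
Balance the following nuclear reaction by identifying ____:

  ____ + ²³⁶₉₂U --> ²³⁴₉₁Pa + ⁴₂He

Conserve mass number: A + 236 = 234 + 4, so A = 2.
Conserve atomic number: Z + 92 = 91 + 2, so Z = 1.
A = 2 and Z = 1 is ²₁H — a deuteron.

deuteron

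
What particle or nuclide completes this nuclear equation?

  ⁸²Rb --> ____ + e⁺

Conserve mass number: 82 = A + 0, so A = 82.
Conserve atomic number: 37 = Z + 1, so Z = 36.
Z = 36 is krypton, so the species is ⁸²Kr.

Kr-82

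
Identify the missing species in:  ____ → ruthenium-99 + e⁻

Tc-99

Conserve mass number: A = 99 + 0, so A = 99.
Conserve atomic number: Z = 44 − 1, so Z = 43.
Z = 43 is technetium, so the species is technetium-99.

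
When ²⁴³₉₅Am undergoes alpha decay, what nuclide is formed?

Np-239

Alpha decay: mass number changes by -4, atomic number by -2.
A: 243 − 4 = 239; Z: 95 − 2 = 93.
Z = 93 is neptunium, so the daughter is ²³⁹₉₃Np.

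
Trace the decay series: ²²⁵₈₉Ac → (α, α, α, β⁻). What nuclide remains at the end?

Start: (A, Z) = (225, 89).
After α: (221, 87).
After α: (217, 85).
After α: (213, 83).
After β⁻: (213, 84).
Z = 84 is polonium.

Po-213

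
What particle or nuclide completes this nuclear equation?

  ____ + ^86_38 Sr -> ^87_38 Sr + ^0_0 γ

Conserve mass number: A + 86 = 87 + 0, so A = 1.
Conserve atomic number: Z + 38 = 38 + 0, so Z = 0.
A = 1 and Z = 0 is ^1_0 n — a neutron.

neutron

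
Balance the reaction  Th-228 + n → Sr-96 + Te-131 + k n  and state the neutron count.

Conserve mass number: 229 = 96 + 131 + k, so k = 229 − 227 = 2.
Check atomic number: 90 = 38 + 52 + 0 = 90. ✓

2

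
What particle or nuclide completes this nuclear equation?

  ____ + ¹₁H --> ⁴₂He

triton

Conserve mass number: A + 1 = 4, so A = 3.
Conserve atomic number: Z + 1 = 2, so Z = 1.
A = 3 and Z = 1 is ³₁H — a triton.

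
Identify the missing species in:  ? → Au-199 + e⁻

Conserve mass number: A = 199 + 0, so A = 199.
Conserve atomic number: Z = 79 − 1, so Z = 78.
Z = 78 is platinum, so the species is Pt-199.

Pt-199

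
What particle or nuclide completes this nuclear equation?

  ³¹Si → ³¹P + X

Conserve mass number: 31 = 31 + A, so A = 0.
Conserve atomic number: 14 = 15 + Z, so Z = -1.
A = 0 and Z = -1 is e⁻ — a beta-minus particle.

beta-minus particle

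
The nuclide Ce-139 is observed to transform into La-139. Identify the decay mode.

ΔA = 139 − 139 = 0; ΔZ = 57 − 58 = -1.
A is unchanged and Z drops by 1 — a proton has become a neutron (β⁺ emission or electron capture).

beta-plus decay or electron capture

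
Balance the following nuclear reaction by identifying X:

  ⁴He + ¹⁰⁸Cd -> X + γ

Sn-112

Conserve mass number: 4 + 108 = A + 0, so A = 112.
Conserve atomic number: 2 + 48 = Z + 0, so Z = 50.
Z = 50 is tin, so the species is ¹¹²Sn.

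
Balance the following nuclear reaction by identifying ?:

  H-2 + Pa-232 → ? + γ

Conserve mass number: 2 + 232 = A + 0, so A = 234.
Conserve atomic number: 1 + 91 = Z + 0, so Z = 92.
Z = 92 is uranium, so the species is U-234.

U-234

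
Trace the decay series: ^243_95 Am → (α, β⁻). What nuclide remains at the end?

Pu-239

Start: (A, Z) = (243, 95).
After α: (239, 93).
After β⁻: (239, 94).
Z = 94 is plutonium.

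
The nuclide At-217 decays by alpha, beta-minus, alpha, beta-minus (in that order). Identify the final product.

Start: (A, Z) = (217, 85).
After α: (213, 83).
After β⁻: (213, 84).
After α: (209, 82).
After β⁻: (209, 83).
Z = 83 is bismuth.

Bi-209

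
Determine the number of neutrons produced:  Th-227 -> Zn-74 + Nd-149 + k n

Conserve mass number: 227 = 74 + 149 + k, so k = 227 − 223 = 4.
Check atomic number: 90 = 30 + 60 + 0 = 90. ✓

4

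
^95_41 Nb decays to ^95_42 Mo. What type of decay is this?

beta-minus decay

ΔA = 95 − 95 = 0; ΔZ = 42 − 41 = +1.
A is unchanged and Z rises by 1 — a neutron has become a proton (β⁻ decay).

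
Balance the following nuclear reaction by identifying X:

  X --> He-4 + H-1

Li-5

Conserve mass number: A = 4 + 1, so A = 5.
Conserve atomic number: Z = 2 + 1, so Z = 3.
Z = 3 is lithium, so the species is Li-5.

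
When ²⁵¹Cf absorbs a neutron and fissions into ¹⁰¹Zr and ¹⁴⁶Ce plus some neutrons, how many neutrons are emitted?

5

Conserve mass number: 252 = 101 + 146 + k, so k = 252 − 247 = 5.
Check atomic number: 98 = 40 + 58 + 0 = 98. ✓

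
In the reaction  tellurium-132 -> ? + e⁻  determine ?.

Conserve mass number: 132 = A + 0, so A = 132.
Conserve atomic number: 52 = Z − 1, so Z = 53.
Z = 53 is iodine, so the species is iodine-132.

I-132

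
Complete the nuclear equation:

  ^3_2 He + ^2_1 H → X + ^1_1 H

Conserve mass number: 3 + 2 = A + 1, so A = 4.
Conserve atomic number: 2 + 1 = Z + 1, so Z = 2.
A = 4 and Z = 2 is ^4_2 He — an alpha particle.

He-4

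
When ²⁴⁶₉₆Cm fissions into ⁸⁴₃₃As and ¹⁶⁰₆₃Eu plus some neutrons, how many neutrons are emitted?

2

Conserve mass number: 246 = 84 + 160 + k, so k = 246 − 244 = 2.
Check atomic number: 96 = 33 + 63 + 0 = 96. ✓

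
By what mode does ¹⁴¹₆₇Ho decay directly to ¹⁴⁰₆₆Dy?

proton emission

ΔA = 140 − 141 = -1; ΔZ = 66 − 67 = -1.
A drops by 1 and Z drops by 1 — a proton was emitted.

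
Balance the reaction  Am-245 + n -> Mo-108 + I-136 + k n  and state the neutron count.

2

Conserve mass number: 246 = 108 + 136 + k, so k = 246 − 244 = 2.
Check atomic number: 95 = 42 + 53 + 0 = 95. ✓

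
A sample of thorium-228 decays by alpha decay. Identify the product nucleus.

Alpha decay: mass number changes by -4, atomic number by -2.
A: 228 − 4 = 224; Z: 90 − 2 = 88.
Z = 88 is radium, so the daughter is radium-224.

Ra-224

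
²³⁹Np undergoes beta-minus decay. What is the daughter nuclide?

Beta-minus decay: mass number changes by +0, atomic number by +1.
A: 239 = 239; Z: 93 + 1 = 94.
Z = 94 is plutonium, so the daughter is ²³⁹Pu.

Pu-239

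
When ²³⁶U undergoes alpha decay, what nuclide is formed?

Alpha decay: mass number changes by -4, atomic number by -2.
A: 236 − 4 = 232; Z: 92 − 2 = 90.
Z = 90 is thorium, so the daughter is ²³²Th.

Th-232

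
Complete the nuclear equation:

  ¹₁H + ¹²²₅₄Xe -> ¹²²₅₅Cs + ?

Conserve mass number: 1 + 122 = 122 + A, so A = 1.
Conserve atomic number: 1 + 54 = 55 + Z, so Z = 0.
A = 1 and Z = 0 is ¹₀n — a neutron.

neutron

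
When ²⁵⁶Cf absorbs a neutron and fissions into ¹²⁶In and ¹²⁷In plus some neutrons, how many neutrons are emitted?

Conserve mass number: 257 = 126 + 127 + k, so k = 257 − 253 = 4.
Check atomic number: 98 = 49 + 49 + 0 = 98. ✓

4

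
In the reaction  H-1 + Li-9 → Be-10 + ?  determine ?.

gamma ray

Conserve mass number: 1 + 9 = 10 + A, so A = 0.
Conserve atomic number: 1 + 3 = 4 + Z, so Z = 0.
A = 0 and Z = 0 is γ — a gamma ray.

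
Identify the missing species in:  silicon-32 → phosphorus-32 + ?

Conserve mass number: 32 = 32 + A, so A = 0.
Conserve atomic number: 14 = 15 + Z, so Z = -1.
A = 0 and Z = -1 is e⁻ — a beta-minus particle.

beta-minus particle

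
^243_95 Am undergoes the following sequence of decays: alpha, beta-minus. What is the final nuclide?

Start: (A, Z) = (243, 95).
After α: (239, 93).
After β⁻: (239, 94).
Z = 94 is plutonium.

Pu-239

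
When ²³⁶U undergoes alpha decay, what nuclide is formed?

Alpha decay: mass number changes by -4, atomic number by -2.
A: 236 − 4 = 232; Z: 92 − 2 = 90.
Z = 90 is thorium, so the daughter is ²³²Th.

Th-232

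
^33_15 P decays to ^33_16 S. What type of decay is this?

beta-minus decay

ΔA = 33 − 33 = 0; ΔZ = 16 − 15 = +1.
A is unchanged and Z rises by 1 — a neutron has become a proton (β⁻ decay).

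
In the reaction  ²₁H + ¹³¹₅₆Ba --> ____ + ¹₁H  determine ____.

Conserve mass number: 2 + 131 = A + 1, so A = 132.
Conserve atomic number: 1 + 56 = Z + 1, so Z = 56.
Z = 56 is barium, so the species is ¹³²₅₆Ba.

Ba-132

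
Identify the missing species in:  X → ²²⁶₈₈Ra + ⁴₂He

Conserve mass number: A = 226 + 4, so A = 230.
Conserve atomic number: Z = 88 + 2, so Z = 90.
Z = 90 is thorium, so the species is ²³⁰₉₀Th.

Th-230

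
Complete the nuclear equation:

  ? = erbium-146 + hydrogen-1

Conserve mass number: A = 146 + 1, so A = 147.
Conserve atomic number: Z = 68 + 1, so Z = 69.
Z = 69 is thulium, so the species is thulium-147.

Tm-147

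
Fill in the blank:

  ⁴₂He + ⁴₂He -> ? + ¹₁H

Li-7

Conserve mass number: 4 + 4 = A + 1, so A = 7.
Conserve atomic number: 2 + 2 = Z + 1, so Z = 3.
Z = 3 is lithium, so the species is ⁷₃Li.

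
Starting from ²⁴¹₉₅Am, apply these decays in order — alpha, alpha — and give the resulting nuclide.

Pa-233

Start: (A, Z) = (241, 95).
After α: (237, 93).
After α: (233, 91).
Z = 91 is protactinium.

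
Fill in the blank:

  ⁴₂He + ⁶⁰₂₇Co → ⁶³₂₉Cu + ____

neutron

Conserve mass number: 4 + 60 = 63 + A, so A = 1.
Conserve atomic number: 2 + 27 = 29 + Z, so Z = 0.
A = 1 and Z = 0 is ¹₀n — a neutron.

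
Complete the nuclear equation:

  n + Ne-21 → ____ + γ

Conserve mass number: 1 + 21 = A + 0, so A = 22.
Conserve atomic number: 0 + 10 = Z + 0, so Z = 10.
Z = 10 is neon, so the species is Ne-22.

Ne-22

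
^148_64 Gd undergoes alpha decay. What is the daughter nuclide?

Sm-144

Alpha decay: mass number changes by -4, atomic number by -2.
A: 148 − 4 = 144; Z: 64 − 2 = 62.
Z = 62 is samarium, so the daughter is ^144_62 Sm.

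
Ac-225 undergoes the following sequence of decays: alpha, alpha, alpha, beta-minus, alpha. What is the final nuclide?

Start: (A, Z) = (225, 89).
After α: (221, 87).
After α: (217, 85).
After α: (213, 83).
After β⁻: (213, 84).
After α: (209, 82).
Z = 82 is lead.

Pb-209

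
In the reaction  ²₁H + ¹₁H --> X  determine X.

He-3

Conserve mass number: 2 + 1 = A, so A = 3.
Conserve atomic number: 1 + 1 = Z, so Z = 2.
Z = 2 is helium, so the species is ³₂He.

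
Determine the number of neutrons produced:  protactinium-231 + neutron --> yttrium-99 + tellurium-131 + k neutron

2

Conserve mass number: 232 = 99 + 131 + k, so k = 232 − 230 = 2.
Check atomic number: 91 = 39 + 52 + 0 = 91. ✓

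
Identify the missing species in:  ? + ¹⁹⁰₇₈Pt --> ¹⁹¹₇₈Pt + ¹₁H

deuteron

Conserve mass number: A + 190 = 191 + 1, so A = 2.
Conserve atomic number: Z + 78 = 78 + 1, so Z = 1.
A = 2 and Z = 1 is ²₁H — a deuteron.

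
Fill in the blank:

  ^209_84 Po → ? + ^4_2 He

Conserve mass number: 209 = A + 4, so A = 205.
Conserve atomic number: 84 = Z + 2, so Z = 82.
Z = 82 is lead, so the species is ^205_82 Pb.

Pb-205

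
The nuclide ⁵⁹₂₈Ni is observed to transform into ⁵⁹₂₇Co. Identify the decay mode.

ΔA = 59 − 59 = 0; ΔZ = 27 − 28 = -1.
A is unchanged and Z drops by 1 — a proton has become a neutron (β⁺ emission or electron capture).

beta-plus decay or electron capture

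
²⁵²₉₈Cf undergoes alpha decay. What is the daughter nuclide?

Cm-248

Alpha decay: mass number changes by -4, atomic number by -2.
A: 252 − 4 = 248; Z: 98 − 2 = 96.
Z = 96 is curium, so the daughter is ²⁴⁸₉₆Cm.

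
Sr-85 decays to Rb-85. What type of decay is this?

beta-plus decay or electron capture

ΔA = 85 − 85 = 0; ΔZ = 37 − 38 = -1.
A is unchanged and Z drops by 1 — a proton has become a neutron (β⁺ emission or electron capture).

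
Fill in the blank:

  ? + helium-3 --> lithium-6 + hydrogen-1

Conserve mass number: A + 3 = 6 + 1, so A = 4.
Conserve atomic number: Z + 2 = 3 + 1, so Z = 2.
A = 4 and Z = 2 is helium-4 — an alpha particle.

alpha particle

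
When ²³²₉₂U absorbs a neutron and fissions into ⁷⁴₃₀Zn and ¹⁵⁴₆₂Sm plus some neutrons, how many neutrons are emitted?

Conserve mass number: 233 = 74 + 154 + k, so k = 233 − 228 = 5.
Check atomic number: 92 = 30 + 62 + 0 = 92. ✓

5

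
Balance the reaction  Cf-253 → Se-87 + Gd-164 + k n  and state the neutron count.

2

Conserve mass number: 253 = 87 + 164 + k, so k = 253 − 251 = 2.
Check atomic number: 98 = 34 + 64 + 0 = 98. ✓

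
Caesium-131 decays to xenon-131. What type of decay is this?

beta-plus decay or electron capture

ΔA = 131 − 131 = 0; ΔZ = 54 − 55 = -1.
A is unchanged and Z drops by 1 — a proton has become a neutron (β⁺ emission or electron capture).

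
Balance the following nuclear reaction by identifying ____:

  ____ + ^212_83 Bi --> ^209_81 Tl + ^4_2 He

neutron

Conserve mass number: A + 212 = 209 + 4, so A = 1.
Conserve atomic number: Z + 83 = 81 + 2, so Z = 0.
A = 1 and Z = 0 is ^1_0 n — a neutron.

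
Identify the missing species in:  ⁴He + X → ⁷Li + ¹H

alpha particle

Conserve mass number: 4 + A = 7 + 1, so A = 4.
Conserve atomic number: 2 + Z = 3 + 1, so Z = 2.
A = 4 and Z = 2 is ⁴He — an alpha particle.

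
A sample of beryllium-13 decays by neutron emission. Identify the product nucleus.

Neutron emission: mass number changes by -1, atomic number by +0.
A: 13 − 1 = 12; Z: 4 = 4.
Z = 4 is beryllium, so the daughter is beryllium-12.

Be-12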